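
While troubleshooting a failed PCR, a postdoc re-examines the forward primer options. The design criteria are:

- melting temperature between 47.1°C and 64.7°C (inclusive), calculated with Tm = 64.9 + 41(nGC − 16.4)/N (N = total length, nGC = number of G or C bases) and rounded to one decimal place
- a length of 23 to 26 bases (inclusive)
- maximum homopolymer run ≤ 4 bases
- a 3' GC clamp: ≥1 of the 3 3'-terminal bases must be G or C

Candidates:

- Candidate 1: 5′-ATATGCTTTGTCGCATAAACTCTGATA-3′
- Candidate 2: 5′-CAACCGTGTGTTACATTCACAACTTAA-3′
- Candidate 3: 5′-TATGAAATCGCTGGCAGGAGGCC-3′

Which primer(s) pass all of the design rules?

Candidate 1 (27 nt, A=8 T=10 G=4 C=5): Tm = 64.9 + 41·(9 − 16.4)/27 = 53.7°C ✓; length 27, outside 23–26 ✗; longest run = 3 ✓; 3' end ATA has 0 G/C, need ≥1 ✗ — fails.
Candidate 2 (27 nt, A=9 T=8 G=3 C=7): Tm = 64.9 + 41·(10 − 16.4)/27 = 55.2°C ✓; length 27, outside 23–26 ✗; longest run = 2 ✓; 3' end TAA has 0 G/C, need ≥1 ✗ — fails.
Candidate 3 (23 nt, A=6 T=4 G=8 C=5): Tm = 64.9 + 41·(13 − 16.4)/23 = 58.8°C ✓; length 23 ✓; longest run = 3 ✓; 3' end GCC has 3 G/C ✓ — passes.

Candidate 3 only.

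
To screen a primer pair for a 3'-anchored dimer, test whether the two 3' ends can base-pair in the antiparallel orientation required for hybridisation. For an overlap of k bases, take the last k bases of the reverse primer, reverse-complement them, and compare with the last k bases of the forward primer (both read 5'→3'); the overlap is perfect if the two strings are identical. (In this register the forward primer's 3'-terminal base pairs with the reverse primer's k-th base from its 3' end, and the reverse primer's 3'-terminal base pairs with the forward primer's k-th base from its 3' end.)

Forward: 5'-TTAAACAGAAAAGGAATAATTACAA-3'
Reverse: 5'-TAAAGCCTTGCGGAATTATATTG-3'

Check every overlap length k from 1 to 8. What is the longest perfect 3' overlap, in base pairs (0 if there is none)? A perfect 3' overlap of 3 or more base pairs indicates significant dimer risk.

Longest perfect overlap: 3 complementary base pairs; significant dimer risk (threshold 3).

Last 8 bases (5'→3') — forward …AATTACAA, reverse …TTATATTG.
Reverse complement of the reverse primer's last 8 bases: CAATATAA; its first k bases are the reverse complement of the reverse primer's last k bases, so a perfect k-base overlap needs the forward primer's last k bases to equal them.
Comparing (forward last k vs required): k=1: A vs C ✗; k=2: AA vs CA ✗; k=3: CAA vs CAA ✓; k=4: ACAA vs CAAT ✗; k=5: TACAA vs CAATA ✗; k=6: TTACAA vs CAATAT ✗; k=7: ATTACAA vs CAATATA ✗; k=8: AATTACAA vs CAATATAA ✗.
Only k = 3 is perfect, so the longest perfect 3' overlap is 3.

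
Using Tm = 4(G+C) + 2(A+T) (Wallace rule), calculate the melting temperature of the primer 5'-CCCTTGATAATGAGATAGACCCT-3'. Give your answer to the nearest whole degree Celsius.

Base counts: A=7, T=6, G=4, C=6 (length 23).
Tm = 2·(7+6) + 4·(4+6) = 2·13 + 4·10 = 26 + 40 = 66°C.

66°C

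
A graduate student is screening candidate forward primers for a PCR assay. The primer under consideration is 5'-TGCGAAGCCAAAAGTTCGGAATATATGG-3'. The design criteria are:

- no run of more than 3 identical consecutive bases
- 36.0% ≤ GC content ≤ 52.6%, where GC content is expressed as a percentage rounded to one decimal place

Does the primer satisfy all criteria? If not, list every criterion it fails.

Base counts: A=10, T=6, G=8, C=4 (length 28).
homopolymer run: longest run = 4, exceeds 3 ✗
GC content: GC 12/28 = 42.9% ✓

Fails: homopolymer run.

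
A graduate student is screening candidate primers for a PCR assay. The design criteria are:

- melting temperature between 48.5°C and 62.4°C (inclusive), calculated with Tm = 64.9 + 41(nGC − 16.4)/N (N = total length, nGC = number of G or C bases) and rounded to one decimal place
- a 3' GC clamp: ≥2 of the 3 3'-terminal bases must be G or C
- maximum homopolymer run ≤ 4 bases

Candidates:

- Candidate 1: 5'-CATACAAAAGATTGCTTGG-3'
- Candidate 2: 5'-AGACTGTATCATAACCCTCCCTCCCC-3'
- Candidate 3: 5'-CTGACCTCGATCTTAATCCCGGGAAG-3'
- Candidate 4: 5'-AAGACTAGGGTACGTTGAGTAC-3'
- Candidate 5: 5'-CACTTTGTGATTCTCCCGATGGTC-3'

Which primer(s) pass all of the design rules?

Candidate 1 (19 nt, A=7 T=5 G=4 C=3): Tm = 64.9 + 41·(7 − 16.4)/19 = 44.6°C, outside 48.5–62.4°C ✗; 3' end TGG has 2 G/C ✓; longest run = 4 ✓ — fails.
Candidate 2 (26 nt, A=6 T=6 G=2 C=12): Tm = 64.9 + 41·(14 − 16.4)/26 = 61.1°C ✓; 3' end CCC has 3 G/C ✓; longest run = 4 ✓ — passes.
Candidate 3 (26 nt, A=6 T=6 G=6 C=8): Tm = 64.9 + 41·(14 − 16.4)/26 = 61.1°C ✓; 3' end AAG has 1 G/C, need ≥2 ✗; longest run = 3 ✓ — fails.
Candidate 4 (22 nt, A=7 T=5 G=7 C=3): Tm = 64.9 + 41·(10 − 16.4)/22 = 53.0°C ✓; 3' end TAC has 1 G/C, need ≥2 ✗; longest run = 3 ✓ — fails.
Candidate 5 (24 nt, A=3 T=9 G=5 C=7): Tm = 64.9 + 41·(12 − 16.4)/24 = 57.4°C ✓; 3' end GTC has 2 G/C ✓; longest run = 3 ✓ — passes.

Candidate 2 and Candidate 5.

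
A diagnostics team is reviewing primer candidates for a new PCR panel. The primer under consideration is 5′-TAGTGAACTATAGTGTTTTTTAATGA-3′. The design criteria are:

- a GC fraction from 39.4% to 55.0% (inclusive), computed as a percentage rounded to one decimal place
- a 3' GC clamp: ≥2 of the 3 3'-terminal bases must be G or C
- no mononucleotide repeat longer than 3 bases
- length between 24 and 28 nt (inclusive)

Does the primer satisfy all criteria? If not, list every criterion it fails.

Fails: GC content, GC clamp, homopolymer run.

Base counts: A=8, T=12, G=5, C=1 (length 26).
GC content: GC 6/26 = 23.1%, outside 39.4–55.0% ✗
GC clamp: 3' end TGA has 1 G/C, need ≥2 ✗
homopolymer run: longest run = 6, exceeds 3 ✗
length: length 26 ✓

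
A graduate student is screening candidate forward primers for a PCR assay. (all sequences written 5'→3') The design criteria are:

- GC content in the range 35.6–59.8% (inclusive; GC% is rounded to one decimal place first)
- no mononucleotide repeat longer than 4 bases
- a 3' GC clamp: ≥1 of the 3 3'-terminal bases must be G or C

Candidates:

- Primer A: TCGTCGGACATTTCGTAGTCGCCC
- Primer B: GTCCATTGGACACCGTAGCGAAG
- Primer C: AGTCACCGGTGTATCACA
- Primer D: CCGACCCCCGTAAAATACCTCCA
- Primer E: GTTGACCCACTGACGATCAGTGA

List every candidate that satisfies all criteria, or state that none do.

Primer A (24 nt, A=3 T=7 G=6 C=8): GC 14/24 = 58.3% ✓; longest run = 3 ✓; 3' end CCC has 3 G/C ✓ — passes.
Primer B (23 nt, A=6 T=4 G=7 C=6): GC 13/23 = 56.5% ✓; longest run = 2 ✓; 3' end AAG has 1 G/C ✓ — passes.
Primer C (18 nt, A=5 T=4 G=4 C=5): GC 9/18 = 50.0% ✓; longest run = 2 ✓; 3' end ACA has 1 G/C ✓ — passes.
Primer D (23 nt, A=7 T=3 G=2 C=11): GC 13/23 = 56.5% ✓; longest run = 5, exceeds 4 ✗; 3' end CCA has 2 G/C ✓ — fails.
Primer E (23 nt, A=6 T=5 G=6 C=6): GC 12/23 = 52.2% ✓; longest run = 3 ✓; 3' end TGA has 1 G/C ✓ — passes.

Primer A, Primer B, Primer C and Primer E.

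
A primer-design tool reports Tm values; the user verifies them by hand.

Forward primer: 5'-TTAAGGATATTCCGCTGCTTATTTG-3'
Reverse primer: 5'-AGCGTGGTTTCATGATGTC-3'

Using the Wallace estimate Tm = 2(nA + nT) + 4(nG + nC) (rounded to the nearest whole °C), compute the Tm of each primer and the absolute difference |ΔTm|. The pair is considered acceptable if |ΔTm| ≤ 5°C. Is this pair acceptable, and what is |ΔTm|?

|ΔTm| = 12°C; the pair is not acceptable.

Forward: A=5 T=11 G=5 C=4 → Tm = 2·16 + 4·9 = 68°C.
Reverse: A=3 T=7 G=6 C=3 → Tm = 2·10 + 4·9 = 56°C.
|ΔTm| = |68 − 56| = 12°C, > 5°C.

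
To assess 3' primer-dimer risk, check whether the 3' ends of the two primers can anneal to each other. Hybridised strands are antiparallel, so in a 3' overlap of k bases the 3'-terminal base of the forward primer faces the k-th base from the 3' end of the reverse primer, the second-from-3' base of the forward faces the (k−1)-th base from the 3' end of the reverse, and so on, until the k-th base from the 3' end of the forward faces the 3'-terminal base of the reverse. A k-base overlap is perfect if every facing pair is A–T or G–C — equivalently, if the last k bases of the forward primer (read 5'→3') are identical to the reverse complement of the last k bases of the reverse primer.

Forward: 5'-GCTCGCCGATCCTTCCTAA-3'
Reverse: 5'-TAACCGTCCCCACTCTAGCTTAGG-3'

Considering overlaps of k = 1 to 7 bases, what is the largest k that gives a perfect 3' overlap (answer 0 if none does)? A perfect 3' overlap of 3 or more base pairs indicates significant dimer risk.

Last 7 bases (5'→3') — forward …TTCCTAA, reverse …GCTTAGG.
Reverse complement of the reverse primer's last 7 bases: CCTAAGC; its first k bases are the reverse complement of the reverse primer's last k bases, so a perfect k-base overlap needs the forward primer's last k bases to equal them.
Comparing (forward last k vs required): k=1: A vs C ✗; k=2: AA vs CC ✗; k=3: TAA vs CCT ✗; k=4: CTAA vs CCTA ✗; k=5: CCTAA vs CCTAA ✓; k=6: TCCTAA vs CCTAAG ✗; k=7: TTCCTAA vs CCTAAGC ✗.
Only k = 5 is perfect, so the longest perfect 3' overlap is 5.

Longest perfect overlap: 5 complementary base pairs; significant dimer risk (threshold 3).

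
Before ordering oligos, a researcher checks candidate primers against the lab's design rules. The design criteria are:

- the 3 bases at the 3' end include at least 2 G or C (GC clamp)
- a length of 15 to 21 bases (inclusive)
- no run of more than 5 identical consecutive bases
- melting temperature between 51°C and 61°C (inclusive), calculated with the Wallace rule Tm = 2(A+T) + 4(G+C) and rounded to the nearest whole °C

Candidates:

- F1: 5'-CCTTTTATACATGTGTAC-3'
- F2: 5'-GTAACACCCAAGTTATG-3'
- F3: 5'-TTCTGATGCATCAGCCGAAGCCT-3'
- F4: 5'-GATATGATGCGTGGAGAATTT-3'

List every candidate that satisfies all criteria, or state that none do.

None of the candidates satisfy all criteria.

F1 (18 nt, A=4 T=8 G=2 C=4): 3' end TAC has 1 G/C, need ≥2 ✗; length 18 ✓; longest run = 4 ✓; Tm = 2·12 + 4·6 = 48°C, outside 51–61°C ✗ — fails.
F2 (17 nt, A=6 T=4 G=3 C=4): 3' end ATG has 1 G/C, need ≥2 ✗; length 17 ✓; longest run = 3 ✓; Tm = 2·10 + 4·7 = 48°C, outside 51–61°C ✗ — fails.
F3 (23 nt, A=5 T=6 G=5 C=7): 3' end CCT has 2 G/C ✓; length 23, outside 15–21 ✗; longest run = 2 ✓; Tm = 2·11 + 4·12 = 70°C, outside 51–61°C ✗ — fails.
F4 (21 nt, A=6 T=7 G=7 C=1): 3' end TTT has 0 G/C, need ≥2 ✗; length 21 ✓; longest run = 3 ✓; Tm = 2·13 + 4·8 = 58°C ✓ — fails.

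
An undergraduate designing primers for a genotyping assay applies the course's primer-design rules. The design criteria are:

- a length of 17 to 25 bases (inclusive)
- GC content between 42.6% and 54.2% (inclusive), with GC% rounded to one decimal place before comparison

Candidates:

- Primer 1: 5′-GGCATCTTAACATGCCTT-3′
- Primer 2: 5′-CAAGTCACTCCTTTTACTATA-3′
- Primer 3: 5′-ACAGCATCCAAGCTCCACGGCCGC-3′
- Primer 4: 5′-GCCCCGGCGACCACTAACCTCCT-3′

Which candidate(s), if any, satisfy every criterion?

Primer 1 (18 nt, A=4 T=6 G=3 C=5): length 18 ✓; GC 8/18 = 44.4% ✓ — passes.
Primer 2 (21 nt, A=6 T=8 G=1 C=6): length 21 ✓; GC 7/21 = 33.3%, outside 42.6–54.2% ✗ — fails.
Primer 3 (24 nt, A=6 T=2 G=5 C=11): length 24 ✓; GC 16/24 = 66.7%, outside 42.6–54.2% ✗ — fails.
Primer 4 (23 nt, A=4 T=3 G=4 C=12): length 23 ✓; GC 16/23 = 69.6%, outside 42.6–54.2% ✗ — fails.

Primer 1 only.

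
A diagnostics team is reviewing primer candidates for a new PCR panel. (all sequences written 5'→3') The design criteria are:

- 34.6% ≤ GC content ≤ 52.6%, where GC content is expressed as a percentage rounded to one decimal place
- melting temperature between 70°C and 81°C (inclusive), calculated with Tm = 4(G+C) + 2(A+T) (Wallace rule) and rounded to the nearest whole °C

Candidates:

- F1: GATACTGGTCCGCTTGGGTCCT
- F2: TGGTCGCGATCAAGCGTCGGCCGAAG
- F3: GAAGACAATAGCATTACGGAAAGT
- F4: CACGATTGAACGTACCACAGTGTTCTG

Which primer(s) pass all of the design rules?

F4 only.

F1 (22 nt, A=2 T=7 G=7 C=6): GC 13/22 = 59.1%, outside 34.6–52.6% ✗; Tm = 2·9 + 4·13 = 70°C ✓ — fails.
F2 (26 nt, A=5 T=4 G=10 C=7): GC 17/26 = 65.4%, outside 34.6–52.6% ✗; Tm = 2·9 + 4·17 = 86°C, outside 70–81°C ✗ — fails.
F3 (24 nt, A=11 T=4 G=6 C=3): GC 9/24 = 37.5% ✓; Tm = 2·15 + 4·9 = 66°C, outside 70–81°C ✗ — fails.
F4 (27 nt, A=7 T=7 G=6 C=7): GC 13/27 = 48.1% ✓; Tm = 2·14 + 4·13 = 80°C ✓ — passes.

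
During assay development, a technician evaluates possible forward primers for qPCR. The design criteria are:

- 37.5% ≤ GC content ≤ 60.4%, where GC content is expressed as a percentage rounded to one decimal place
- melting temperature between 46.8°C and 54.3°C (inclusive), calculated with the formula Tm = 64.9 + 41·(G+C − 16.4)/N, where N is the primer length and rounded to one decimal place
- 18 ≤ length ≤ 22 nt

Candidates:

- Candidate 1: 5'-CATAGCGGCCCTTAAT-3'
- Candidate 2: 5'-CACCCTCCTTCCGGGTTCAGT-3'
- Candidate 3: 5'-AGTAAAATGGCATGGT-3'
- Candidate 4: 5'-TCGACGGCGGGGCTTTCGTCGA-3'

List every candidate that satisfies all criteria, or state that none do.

None of the candidates satisfy all criteria.

Candidate 1 (16 nt, A=4 T=4 G=3 C=5): GC 8/16 = 50.0% ✓; Tm = 64.9 + 41·(8 − 16.4)/16 = 43.4°C, outside 46.8–54.3°C ✗; length 16, outside 18–22 ✗ — fails.
Candidate 2 (21 nt, A=2 T=6 G=4 C=9): GC 13/21 = 61.9%, outside 37.5–60.4% ✗; Tm = 64.9 + 41·(13 − 16.4)/21 = 58.3°C, outside 46.8–54.3°C ✗; length 21 ✓ — fails.
Candidate 3 (16 nt, A=6 T=4 G=5 C=1): GC 6/16 = 37.5% ✓; Tm = 64.9 + 41·(6 − 16.4)/16 = 38.3°C, outside 46.8–54.3°C ✗; length 16, outside 18–22 ✗ — fails.
Candidate 4 (22 nt, A=2 T=5 G=9 C=6): GC 15/22 = 68.2%, outside 37.5–60.4% ✗; Tm = 64.9 + 41·(15 − 16.4)/22 = 62.3°C, outside 46.8–54.3°C ✗; length 22 ✓ — fails.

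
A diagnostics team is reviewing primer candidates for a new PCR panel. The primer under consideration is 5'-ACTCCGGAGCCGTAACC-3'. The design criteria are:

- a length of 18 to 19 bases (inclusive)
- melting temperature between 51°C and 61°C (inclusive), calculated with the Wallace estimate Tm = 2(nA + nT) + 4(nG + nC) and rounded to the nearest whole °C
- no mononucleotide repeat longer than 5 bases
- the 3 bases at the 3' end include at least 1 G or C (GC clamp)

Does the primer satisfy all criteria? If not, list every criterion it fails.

Fails: length.

Base counts: A=4, T=2, G=4, C=7 (length 17).
length: length 17, outside 18–19 ✗
Tm: Tm = 2·6 + 4·11 = 56°C ✓
homopolymer run: longest run = 2 ✓
GC clamp: 3' end ACC has 2 G/C ✓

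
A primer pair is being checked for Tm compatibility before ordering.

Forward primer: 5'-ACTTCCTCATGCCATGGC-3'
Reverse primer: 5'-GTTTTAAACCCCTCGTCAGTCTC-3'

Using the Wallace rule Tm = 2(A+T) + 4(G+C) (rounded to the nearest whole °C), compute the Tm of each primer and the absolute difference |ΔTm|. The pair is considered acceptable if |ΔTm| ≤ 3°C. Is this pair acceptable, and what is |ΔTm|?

Forward: A=3 T=5 G=3 C=7 → Tm = 2·8 + 4·10 = 56°C.
Reverse: A=4 T=8 G=3 C=8 → Tm = 2·12 + 4·11 = 68°C.
|ΔTm| = |56 − 68| = 12°C, > 3°C.

|ΔTm| = 12°C; the pair is not acceptable.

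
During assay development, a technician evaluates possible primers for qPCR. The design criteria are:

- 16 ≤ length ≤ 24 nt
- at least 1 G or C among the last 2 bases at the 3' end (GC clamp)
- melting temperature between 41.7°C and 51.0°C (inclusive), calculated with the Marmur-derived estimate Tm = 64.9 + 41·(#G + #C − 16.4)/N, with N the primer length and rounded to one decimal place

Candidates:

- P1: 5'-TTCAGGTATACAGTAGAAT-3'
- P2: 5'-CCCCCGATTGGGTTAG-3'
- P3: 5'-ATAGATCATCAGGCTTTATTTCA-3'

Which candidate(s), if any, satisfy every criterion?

P1 (19 nt, A=7 T=6 G=4 C=2): length 19 ✓; 3' end AT has 0 G/C, need ≥1 ✗; Tm = 64.9 + 41·(6 − 16.4)/19 = 42.5°C ✓ — fails.
P2 (16 nt, A=2 T=4 G=5 C=5): length 16 ✓; 3' end AG has 1 G/C ✓; Tm = 64.9 + 41·(10 − 16.4)/16 = 48.5°C ✓ — passes.
P3 (23 nt, A=7 T=9 G=3 C=4): length 23 ✓; 3' end CA has 1 G/C ✓; Tm = 64.9 + 41·(7 − 16.4)/23 = 48.1°C ✓ — passes.

P2 and P3.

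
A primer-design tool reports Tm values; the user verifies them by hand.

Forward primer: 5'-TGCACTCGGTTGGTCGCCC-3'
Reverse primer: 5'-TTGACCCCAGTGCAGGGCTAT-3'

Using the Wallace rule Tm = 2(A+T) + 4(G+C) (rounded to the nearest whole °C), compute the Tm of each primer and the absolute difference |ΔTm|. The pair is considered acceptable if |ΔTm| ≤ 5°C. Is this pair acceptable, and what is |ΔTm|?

Forward: A=1 T=5 G=6 C=7 → Tm = 2·6 + 4·13 = 64°C.
Reverse: A=4 T=5 G=6 C=6 → Tm = 2·9 + 4·12 = 66°C.
|ΔTm| = |64 − 66| = 2°C, ≤ 5°C.

|ΔTm| = 2°C; the pair is acceptable.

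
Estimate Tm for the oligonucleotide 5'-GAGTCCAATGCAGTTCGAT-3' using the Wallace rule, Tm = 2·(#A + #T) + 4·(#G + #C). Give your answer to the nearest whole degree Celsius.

56°C

Base counts: A=5, T=5, G=5, C=4 (length 19).
Tm = 2·(5+5) + 4·(5+4) = 2·10 + 4·9 = 20 + 36 = 56°C.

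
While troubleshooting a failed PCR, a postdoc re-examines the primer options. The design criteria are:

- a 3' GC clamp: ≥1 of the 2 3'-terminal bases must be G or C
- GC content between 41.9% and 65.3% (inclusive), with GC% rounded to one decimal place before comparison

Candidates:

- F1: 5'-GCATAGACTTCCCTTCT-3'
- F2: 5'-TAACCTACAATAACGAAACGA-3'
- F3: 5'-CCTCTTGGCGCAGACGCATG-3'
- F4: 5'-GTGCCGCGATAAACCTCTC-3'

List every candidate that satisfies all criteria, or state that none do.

F1, F3 and F4.

F1 (17 nt, A=3 T=6 G=2 C=6): 3' end CT has 1 G/C ✓; GC 8/17 = 47.1% ✓ — passes.
F2 (21 nt, A=11 T=3 G=2 C=5): 3' end GA has 1 G/C ✓; GC 7/21 = 33.3%, outside 41.9–65.3% ✗ — fails.
F3 (20 nt, A=3 T=4 G=6 C=7): 3' end TG has 1 G/C ✓; GC 13/20 = 65.0% ✓ — passes.
F4 (19 nt, A=4 T=4 G=4 C=7): 3' end TC has 1 G/C ✓; GC 11/19 = 57.9% ✓ — passes.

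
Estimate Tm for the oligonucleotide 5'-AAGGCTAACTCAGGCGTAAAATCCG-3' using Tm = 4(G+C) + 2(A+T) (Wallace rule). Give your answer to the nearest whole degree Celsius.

Base counts: A=9, T=4, G=6, C=6 (length 25).
Tm = 2·(9+4) + 4·(6+6) = 2·13 + 4·12 = 26 + 48 = 74°C.

74°C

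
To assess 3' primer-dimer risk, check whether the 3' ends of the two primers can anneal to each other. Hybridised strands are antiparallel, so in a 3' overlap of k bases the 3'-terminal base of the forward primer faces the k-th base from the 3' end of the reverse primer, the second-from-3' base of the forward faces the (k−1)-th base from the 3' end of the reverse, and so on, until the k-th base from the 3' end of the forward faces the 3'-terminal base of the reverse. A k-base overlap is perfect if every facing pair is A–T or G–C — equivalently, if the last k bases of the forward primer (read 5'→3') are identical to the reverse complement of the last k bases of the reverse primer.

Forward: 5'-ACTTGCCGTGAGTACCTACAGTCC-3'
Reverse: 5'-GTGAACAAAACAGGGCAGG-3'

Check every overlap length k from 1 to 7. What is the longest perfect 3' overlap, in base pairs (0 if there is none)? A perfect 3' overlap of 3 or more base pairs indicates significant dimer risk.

Last 7 bases (5'→3') — forward …ACAGTCC, reverse …GGGCAGG.
Reverse complement of the reverse primer's last 7 bases: CCTGCCC; its first k bases are the reverse complement of the reverse primer's last k bases, so a perfect k-base overlap needs the forward primer's last k bases to equal them.
Comparing (forward last k vs required): k=1: C vs C ✓; k=2: CC vs CC ✓; k=3: TCC vs CCT ✗; k=4: GTCC vs CCTG ✗; k=5: AGTCC vs CCTGC ✗; k=6: CAGTCC vs CCTGCC ✗; k=7: ACAGTCC vs CCTGCCC ✗.
Perfect overlaps at k = 1, 2; the largest is 2.

Longest perfect overlap: 2 complementary base pairs; below the dimer-risk threshold (threshold 3).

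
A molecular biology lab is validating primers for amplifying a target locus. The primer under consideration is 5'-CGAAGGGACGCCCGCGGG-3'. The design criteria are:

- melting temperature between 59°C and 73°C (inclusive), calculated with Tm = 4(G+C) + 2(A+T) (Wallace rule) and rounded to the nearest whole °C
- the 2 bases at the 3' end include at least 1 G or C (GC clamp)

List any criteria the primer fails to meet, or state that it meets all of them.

Meets all criteria.

Base counts: A=3, T=0, G=9, C=6 (length 18).
Tm: Tm = 2·3 + 4·15 = 66°C ✓
GC clamp: 3' end GG has 2 G/C ✓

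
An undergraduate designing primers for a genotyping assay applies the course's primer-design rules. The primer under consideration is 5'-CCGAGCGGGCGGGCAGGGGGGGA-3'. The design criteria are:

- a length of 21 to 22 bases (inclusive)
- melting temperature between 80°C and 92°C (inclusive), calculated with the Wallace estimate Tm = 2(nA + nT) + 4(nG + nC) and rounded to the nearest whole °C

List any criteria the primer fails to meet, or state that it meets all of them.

Fails: length.

Base counts: A=3, T=0, G=15, C=5 (length 23).
length: length 23, outside 21–22 ✗
Tm: Tm = 2·3 + 4·20 = 86°C ✓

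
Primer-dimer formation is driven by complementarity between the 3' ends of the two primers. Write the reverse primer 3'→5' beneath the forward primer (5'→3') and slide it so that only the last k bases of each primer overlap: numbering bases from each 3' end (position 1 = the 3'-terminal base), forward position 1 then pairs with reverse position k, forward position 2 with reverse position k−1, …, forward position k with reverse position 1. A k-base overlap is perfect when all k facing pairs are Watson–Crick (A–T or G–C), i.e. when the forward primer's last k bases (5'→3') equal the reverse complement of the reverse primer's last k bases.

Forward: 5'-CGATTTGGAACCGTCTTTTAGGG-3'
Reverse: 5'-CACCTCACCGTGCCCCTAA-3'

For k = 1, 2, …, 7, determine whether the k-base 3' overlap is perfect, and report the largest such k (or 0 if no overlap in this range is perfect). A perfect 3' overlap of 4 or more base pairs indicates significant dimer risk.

Longest perfect overlap: 6 complementary base pairs; significant dimer risk (threshold 4).

Last 7 bases (5'→3') — forward …TTTAGGG, reverse …CCCCTAA.
Reverse complement of the reverse primer's last 7 bases: TTAGGGG; its first k bases are the reverse complement of the reverse primer's last k bases, so a perfect k-base overlap needs the forward primer's last k bases to equal them.
Comparing (forward last k vs required): k=1: G vs T ✗; k=2: GG vs TT ✗; k=3: GGG vs TTA ✗; k=4: AGGG vs TTAG ✗; k=5: TAGGG vs TTAGG ✗; k=6: TTAGGG vs TTAGGG ✓; k=7: TTTAGGG vs TTAGGGG ✗.
Only k = 6 is perfect, so the longest perfect 3' overlap is 6.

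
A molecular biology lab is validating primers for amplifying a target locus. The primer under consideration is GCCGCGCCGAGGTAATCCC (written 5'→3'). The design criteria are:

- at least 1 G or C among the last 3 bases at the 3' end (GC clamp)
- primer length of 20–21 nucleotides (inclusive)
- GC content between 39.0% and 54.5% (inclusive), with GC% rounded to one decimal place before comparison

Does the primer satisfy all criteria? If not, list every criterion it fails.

Fails: length, GC content.

Base counts: A=3, T=2, G=6, C=8 (length 19).
GC clamp: 3' end CCC has 3 G/C ✓
length: length 19, outside 20–21 ✗
GC content: GC 14/19 = 73.7%, outside 39.0–54.5% ✗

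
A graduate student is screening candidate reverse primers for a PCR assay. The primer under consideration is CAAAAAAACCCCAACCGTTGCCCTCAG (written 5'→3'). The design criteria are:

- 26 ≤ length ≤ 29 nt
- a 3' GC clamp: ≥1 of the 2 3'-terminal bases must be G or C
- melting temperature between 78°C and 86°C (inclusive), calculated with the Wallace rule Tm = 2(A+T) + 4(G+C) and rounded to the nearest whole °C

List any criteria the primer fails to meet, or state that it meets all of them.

Meets all criteria.

Base counts: A=10, T=3, G=3, C=11 (length 27).
length: length 27 ✓
GC clamp: 3' end AG has 1 G/C ✓
Tm: Tm = 2·13 + 4·14 = 82°C ✓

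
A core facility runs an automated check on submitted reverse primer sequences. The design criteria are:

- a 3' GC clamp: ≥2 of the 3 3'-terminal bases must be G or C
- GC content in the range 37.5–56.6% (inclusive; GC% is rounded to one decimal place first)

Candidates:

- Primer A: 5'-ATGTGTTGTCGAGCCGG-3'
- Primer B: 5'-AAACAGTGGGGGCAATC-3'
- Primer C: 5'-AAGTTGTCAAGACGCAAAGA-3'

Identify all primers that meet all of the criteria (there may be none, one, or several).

None of the candidates satisfy all criteria.

Primer A (17 nt, A=2 T=5 G=7 C=3): 3' end CGG has 3 G/C ✓; GC 10/17 = 58.8%, outside 37.5–56.6% ✗ — fails.
Primer B (17 nt, A=6 T=2 G=6 C=3): 3' end ATC has 1 G/C, need ≥2 ✗; GC 9/17 = 52.9% ✓ — fails.
Primer C (20 nt, A=9 T=3 G=5 C=3): 3' end AGA has 1 G/C, need ≥2 ✗; GC 8/20 = 40.0% ✓ — fails.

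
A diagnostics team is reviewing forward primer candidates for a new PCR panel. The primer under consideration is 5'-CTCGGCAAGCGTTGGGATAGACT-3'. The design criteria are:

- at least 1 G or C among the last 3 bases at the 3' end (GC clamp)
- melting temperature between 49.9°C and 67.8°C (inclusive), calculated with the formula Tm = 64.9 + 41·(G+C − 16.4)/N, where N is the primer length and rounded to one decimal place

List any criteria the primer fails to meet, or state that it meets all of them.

Meets all criteria.

Base counts: A=5, T=5, G=8, C=5 (length 23).
GC clamp: 3' end ACT has 1 G/C ✓
Tm: Tm = 64.9 + 41·(13 − 16.4)/23 = 58.8°C ✓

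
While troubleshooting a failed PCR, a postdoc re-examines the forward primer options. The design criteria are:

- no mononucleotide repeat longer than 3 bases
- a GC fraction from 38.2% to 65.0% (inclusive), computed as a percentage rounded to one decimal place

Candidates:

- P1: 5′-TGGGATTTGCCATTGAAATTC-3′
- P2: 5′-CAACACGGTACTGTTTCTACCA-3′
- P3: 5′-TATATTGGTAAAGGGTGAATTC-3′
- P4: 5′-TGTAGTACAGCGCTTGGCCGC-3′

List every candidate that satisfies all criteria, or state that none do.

P2 and P4.

P1 (21 nt, A=5 T=8 G=5 C=3): longest run = 3 ✓; GC 8/21 = 38.1%, outside 38.2–65.0% ✗ — fails.
P2 (22 nt, A=6 T=6 G=3 C=7): longest run = 3 ✓; GC 10/22 = 45.5% ✓ — passes.
P3 (22 nt, A=7 T=8 G=6 C=1): longest run = 3 ✓; GC 7/22 = 31.8%, outside 38.2–65.0% ✗ — fails.
P4 (21 nt, A=3 T=5 G=7 C=6): longest run = 2 ✓; GC 13/21 = 61.9% ✓ — passes.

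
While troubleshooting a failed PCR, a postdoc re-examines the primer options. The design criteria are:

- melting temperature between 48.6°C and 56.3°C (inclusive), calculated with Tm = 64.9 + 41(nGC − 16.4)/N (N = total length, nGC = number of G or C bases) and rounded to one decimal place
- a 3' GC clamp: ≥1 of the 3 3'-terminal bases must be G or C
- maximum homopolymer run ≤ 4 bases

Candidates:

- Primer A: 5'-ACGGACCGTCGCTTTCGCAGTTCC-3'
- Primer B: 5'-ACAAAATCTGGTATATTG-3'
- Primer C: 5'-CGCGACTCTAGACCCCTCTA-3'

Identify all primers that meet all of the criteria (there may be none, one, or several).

Primer A (24 nt, A=3 T=6 G=6 C=9): Tm = 64.9 + 41·(15 − 16.4)/24 = 62.5°C, outside 48.6–56.3°C ✗; 3' end TCC has 2 G/C ✓; longest run = 3 ✓ — fails.
Primer B (18 nt, A=7 T=6 G=3 C=2): Tm = 64.9 + 41·(5 − 16.4)/18 = 38.9°C, outside 48.6–56.3°C ✗; 3' end TTG has 1 G/C ✓; longest run = 4 ✓ — fails.
Primer C (20 nt, A=4 T=4 G=3 C=9): Tm = 64.9 + 41·(12 − 16.4)/20 = 55.9°C ✓; 3' end CTA has 1 G/C ✓; longest run = 4 ✓ — passes.

Primer C only.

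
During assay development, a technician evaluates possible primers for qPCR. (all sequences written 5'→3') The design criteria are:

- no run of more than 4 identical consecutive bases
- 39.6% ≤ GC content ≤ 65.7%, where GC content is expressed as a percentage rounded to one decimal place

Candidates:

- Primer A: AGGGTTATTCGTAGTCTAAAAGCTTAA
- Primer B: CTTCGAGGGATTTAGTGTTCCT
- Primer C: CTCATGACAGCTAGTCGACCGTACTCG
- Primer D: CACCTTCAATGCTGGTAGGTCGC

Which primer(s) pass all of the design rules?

Primer B, Primer C and Primer D.

Primer A (27 nt, A=9 T=9 G=6 C=3): longest run = 4 ✓; GC 9/27 = 33.3%, outside 39.6–65.7% ✗ — fails.
Primer B (22 nt, A=3 T=9 G=6 C=4): longest run = 3 ✓; GC 10/22 = 45.5% ✓ — passes.
Primer C (27 nt, A=6 T=6 G=6 C=9): longest run = 2 ✓; GC 15/27 = 55.6% ✓ — passes.
Primer D (23 nt, A=4 T=6 G=6 C=7): longest run = 2 ✓; GC 13/23 = 56.5% ✓ — passes.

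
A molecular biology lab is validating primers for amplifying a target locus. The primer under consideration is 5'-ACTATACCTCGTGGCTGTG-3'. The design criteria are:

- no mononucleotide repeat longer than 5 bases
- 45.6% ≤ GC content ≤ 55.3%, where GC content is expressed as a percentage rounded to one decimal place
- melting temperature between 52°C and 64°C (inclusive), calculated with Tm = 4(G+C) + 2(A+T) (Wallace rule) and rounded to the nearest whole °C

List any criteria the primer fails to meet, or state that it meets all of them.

Base counts: A=3, T=6, G=5, C=5 (length 19).
homopolymer run: longest run = 2 ✓
GC content: GC 10/19 = 52.6% ✓
Tm: Tm = 2·9 + 4·10 = 58°C ✓

Meets all criteria.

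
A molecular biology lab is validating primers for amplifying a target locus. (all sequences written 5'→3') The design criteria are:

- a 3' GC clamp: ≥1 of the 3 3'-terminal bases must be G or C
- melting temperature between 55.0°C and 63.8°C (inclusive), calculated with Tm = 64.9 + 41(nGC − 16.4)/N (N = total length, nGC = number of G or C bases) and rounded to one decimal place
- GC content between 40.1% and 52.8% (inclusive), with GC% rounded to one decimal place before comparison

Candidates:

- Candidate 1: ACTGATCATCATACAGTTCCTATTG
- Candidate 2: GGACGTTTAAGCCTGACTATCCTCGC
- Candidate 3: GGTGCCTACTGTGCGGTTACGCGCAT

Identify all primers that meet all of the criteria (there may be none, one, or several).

Candidate 1 (25 nt, A=7 T=9 G=3 C=6): 3' end TTG has 1 G/C ✓; Tm = 64.9 + 41·(9 − 16.4)/25 = 52.8°C, outside 55.0–63.8°C ✗; GC 9/25 = 36.0%, outside 40.1–52.8% ✗ — fails.
Candidate 2 (26 nt, A=5 T=7 G=6 C=8): 3' end CGC has 3 G/C ✓; Tm = 64.9 + 41·(14 − 16.4)/26 = 61.1°C ✓; GC 14/26 = 53.8%, outside 40.1–52.8% ✗ — fails.
Candidate 3 (26 nt, A=3 T=7 G=9 C=7): 3' end CAT has 1 G/C ✓; Tm = 64.9 + 41·(16 − 16.4)/26 = 64.3°C, outside 55.0–63.8°C ✗; GC 16/26 = 61.5%, outside 40.1–52.8% ✗ — fails.

None of the candidates satisfy all criteria.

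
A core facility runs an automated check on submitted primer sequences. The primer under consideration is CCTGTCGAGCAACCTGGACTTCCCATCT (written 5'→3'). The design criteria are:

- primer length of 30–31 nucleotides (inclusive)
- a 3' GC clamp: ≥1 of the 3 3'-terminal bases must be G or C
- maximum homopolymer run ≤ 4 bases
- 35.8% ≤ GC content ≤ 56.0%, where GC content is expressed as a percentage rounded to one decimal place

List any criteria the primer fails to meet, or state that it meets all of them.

Base counts: A=5, T=7, G=5, C=11 (length 28).
length: length 28, outside 30–31 ✗
GC clamp: 3' end TCT has 1 G/C ✓
homopolymer run: longest run = 3 ✓
GC content: GC 16/28 = 57.1%, outside 35.8–56.0% ✗

Fails: length, GC content.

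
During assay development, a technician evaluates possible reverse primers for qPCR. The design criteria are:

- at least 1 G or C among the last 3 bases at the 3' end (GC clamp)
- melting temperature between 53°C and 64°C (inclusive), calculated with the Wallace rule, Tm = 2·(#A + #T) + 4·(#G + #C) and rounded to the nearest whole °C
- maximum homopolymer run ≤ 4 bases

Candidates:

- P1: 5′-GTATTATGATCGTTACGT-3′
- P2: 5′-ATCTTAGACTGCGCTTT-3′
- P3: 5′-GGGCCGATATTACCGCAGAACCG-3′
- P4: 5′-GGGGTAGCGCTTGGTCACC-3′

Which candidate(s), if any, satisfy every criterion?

P4 only.

P1 (18 nt, A=4 T=8 G=4 C=2): 3' end CGT has 2 G/C ✓; Tm = 2·12 + 4·6 = 48°C, outside 53–64°C ✗; longest run = 2 ✓ — fails.
P2 (17 nt, A=3 T=7 G=3 C=4): 3' end TTT has 0 G/C, need ≥1 ✗; Tm = 2·10 + 4·7 = 48°C, outside 53–64°C ✗; longest run = 3 ✓ — fails.
P3 (23 nt, A=6 T=3 G=7 C=7): 3' end CCG has 3 G/C ✓; Tm = 2·9 + 4·14 = 74°C, outside 53–64°C ✗; longest run = 3 ✓ — fails.
P4 (19 nt, A=2 T=4 G=8 C=5): 3' end ACC has 2 G/C ✓; Tm = 2·6 + 4·13 = 64°C ✓; longest run = 4 ✓ — passes.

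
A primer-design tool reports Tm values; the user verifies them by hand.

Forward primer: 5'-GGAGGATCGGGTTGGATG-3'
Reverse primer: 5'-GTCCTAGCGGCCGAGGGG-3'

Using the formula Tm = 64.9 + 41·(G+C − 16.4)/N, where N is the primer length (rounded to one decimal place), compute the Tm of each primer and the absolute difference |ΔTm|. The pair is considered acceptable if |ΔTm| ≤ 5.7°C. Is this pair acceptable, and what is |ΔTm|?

Forward: G+C = 11, N = 18 → Tm = 64.9 + 41·(11 − 16.4)/18 = 52.6°C.
Reverse: G+C = 14, N = 18 → Tm = 64.9 + 41·(14 − 16.4)/18 = 59.4°C.
|ΔTm| = |52.6 − 59.4| = 6.8°C, > 5.7°C.

|ΔTm| = 6.8°C; the pair is not acceptable.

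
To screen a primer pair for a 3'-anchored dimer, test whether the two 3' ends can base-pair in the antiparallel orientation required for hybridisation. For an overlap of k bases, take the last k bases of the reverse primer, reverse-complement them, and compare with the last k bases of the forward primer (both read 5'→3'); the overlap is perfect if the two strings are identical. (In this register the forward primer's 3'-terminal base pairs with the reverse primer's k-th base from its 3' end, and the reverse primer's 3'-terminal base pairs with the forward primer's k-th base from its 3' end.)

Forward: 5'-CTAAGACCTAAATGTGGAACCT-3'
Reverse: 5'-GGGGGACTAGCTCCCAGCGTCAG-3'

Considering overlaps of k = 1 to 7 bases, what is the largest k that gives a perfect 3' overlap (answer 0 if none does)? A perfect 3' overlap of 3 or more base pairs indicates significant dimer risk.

Longest perfect overlap: 2 complementary base pairs; below the dimer-risk threshold (threshold 3).

Last 7 bases (5'→3') — forward …GGAACCT, reverse …GCGTCAG.
Reverse complement of the reverse primer's last 7 bases: CTGACGC; its first k bases are the reverse complement of the reverse primer's last k bases, so a perfect k-base overlap needs the forward primer's last k bases to equal them.
Comparing (forward last k vs required): k=1: T vs C ✗; k=2: CT vs CT ✓; k=3: CCT vs CTG ✗; k=4: ACCT vs CTGA ✗; k=5: AACCT vs CTGAC ✗; k=6: GAACCT vs CTGACG ✗; k=7: GGAACCT vs CTGACGC ✗.
Only k = 2 is perfect, so the longest perfect 3' overlap is 2.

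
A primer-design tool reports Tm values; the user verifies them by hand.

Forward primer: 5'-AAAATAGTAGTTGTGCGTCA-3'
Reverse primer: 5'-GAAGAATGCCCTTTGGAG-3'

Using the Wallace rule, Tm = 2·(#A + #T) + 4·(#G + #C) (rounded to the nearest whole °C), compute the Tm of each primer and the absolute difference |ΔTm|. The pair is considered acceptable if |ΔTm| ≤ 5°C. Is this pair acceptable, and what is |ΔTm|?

Forward: A=7 T=6 G=5 C=2 → Tm = 2·13 + 4·7 = 54°C.
Reverse: A=5 T=4 G=6 C=3 → Tm = 2·9 + 4·9 = 54°C.
|ΔTm| = |54 − 54| = 0°C, ≤ 5°C.

|ΔTm| = 0°C; the pair is acceptable.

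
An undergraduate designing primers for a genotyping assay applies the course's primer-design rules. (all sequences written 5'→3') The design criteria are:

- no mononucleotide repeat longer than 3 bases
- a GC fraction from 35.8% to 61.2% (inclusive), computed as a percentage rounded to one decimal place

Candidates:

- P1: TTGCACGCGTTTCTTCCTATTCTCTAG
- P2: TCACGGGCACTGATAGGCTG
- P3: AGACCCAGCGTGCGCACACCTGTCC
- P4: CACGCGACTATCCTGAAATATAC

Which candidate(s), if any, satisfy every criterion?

P1, P2 and P4.

P1 (27 nt, A=3 T=12 G=4 C=8): longest run = 3 ✓; GC 12/27 = 44.4% ✓ — passes.
P2 (20 nt, A=4 T=4 G=7 C=5): longest run = 3 ✓; GC 12/20 = 60.0% ✓ — passes.
P3 (25 nt, A=5 T=3 G=6 C=11): longest run = 3 ✓; GC 17/25 = 68.0%, outside 35.8–61.2% ✗ — fails.
P4 (23 nt, A=8 T=5 G=3 C=7): longest run = 3 ✓; GC 10/23 = 43.5% ✓ — passes.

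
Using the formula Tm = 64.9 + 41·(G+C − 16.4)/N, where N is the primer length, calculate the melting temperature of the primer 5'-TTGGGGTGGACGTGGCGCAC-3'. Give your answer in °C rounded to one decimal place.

60.0°C

Base counts: A=2, T=4, G=10, C=4; G+C = 14, N = 20.
Tm = 64.9 + 41·(14 − 16.4)/20 = 64.9 + -98.40/20 = 60.0°C.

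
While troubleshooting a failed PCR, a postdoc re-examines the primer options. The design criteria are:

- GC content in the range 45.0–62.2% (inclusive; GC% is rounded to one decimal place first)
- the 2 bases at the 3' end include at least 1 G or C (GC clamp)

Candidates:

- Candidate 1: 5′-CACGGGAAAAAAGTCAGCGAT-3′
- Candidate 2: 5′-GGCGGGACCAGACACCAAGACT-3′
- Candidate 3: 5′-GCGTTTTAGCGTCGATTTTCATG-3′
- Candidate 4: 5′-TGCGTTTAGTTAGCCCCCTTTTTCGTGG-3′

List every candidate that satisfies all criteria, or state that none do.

Candidate 1 (21 nt, A=9 T=2 G=6 C=4): GC 10/21 = 47.6% ✓; 3' end AT has 0 G/C, need ≥1 ✗ — fails.
Candidate 2 (22 nt, A=7 T=1 G=7 C=7): GC 14/22 = 63.6%, outside 45.0–62.2% ✗; 3' end CT has 1 G/C ✓ — fails.
Candidate 3 (23 nt, A=3 T=10 G=6 C=4): GC 10/23 = 43.5%, outside 45.0–62.2% ✗; 3' end TG has 1 G/C ✓ — fails.
Candidate 4 (28 nt, A=2 T=12 G=7 C=7): GC 14/28 = 50.0% ✓; 3' end GG has 2 G/C ✓ — passes.

Candidate 4 only.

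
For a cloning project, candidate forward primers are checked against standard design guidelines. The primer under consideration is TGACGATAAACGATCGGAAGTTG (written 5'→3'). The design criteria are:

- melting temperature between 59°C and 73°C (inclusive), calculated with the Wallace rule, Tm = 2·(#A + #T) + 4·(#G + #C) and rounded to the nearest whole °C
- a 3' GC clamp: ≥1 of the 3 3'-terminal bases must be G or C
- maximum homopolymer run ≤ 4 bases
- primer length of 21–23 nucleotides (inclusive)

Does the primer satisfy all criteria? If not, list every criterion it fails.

Meets all criteria.

Base counts: A=8, T=5, G=7, C=3 (length 23).
Tm: Tm = 2·13 + 4·10 = 66°C ✓
GC clamp: 3' end TTG has 1 G/C ✓
homopolymer run: longest run = 3 ✓
length: length 23 ✓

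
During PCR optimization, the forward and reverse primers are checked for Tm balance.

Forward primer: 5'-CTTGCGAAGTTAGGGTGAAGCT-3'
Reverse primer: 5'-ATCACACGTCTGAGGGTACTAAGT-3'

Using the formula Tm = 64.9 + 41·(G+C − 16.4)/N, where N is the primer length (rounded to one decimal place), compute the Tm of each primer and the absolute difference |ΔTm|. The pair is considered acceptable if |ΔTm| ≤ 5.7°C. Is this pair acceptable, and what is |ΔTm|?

Forward: G+C = 11, N = 22 → Tm = 64.9 + 41·(11 − 16.4)/22 = 54.8°C.
Reverse: G+C = 11, N = 24 → Tm = 64.9 + 41·(11 − 16.4)/24 = 55.7°C.
|ΔTm| = |54.8 − 55.7| = 0.9°C, ≤ 5.7°C.

|ΔTm| = 0.9°C; the pair is acceptable.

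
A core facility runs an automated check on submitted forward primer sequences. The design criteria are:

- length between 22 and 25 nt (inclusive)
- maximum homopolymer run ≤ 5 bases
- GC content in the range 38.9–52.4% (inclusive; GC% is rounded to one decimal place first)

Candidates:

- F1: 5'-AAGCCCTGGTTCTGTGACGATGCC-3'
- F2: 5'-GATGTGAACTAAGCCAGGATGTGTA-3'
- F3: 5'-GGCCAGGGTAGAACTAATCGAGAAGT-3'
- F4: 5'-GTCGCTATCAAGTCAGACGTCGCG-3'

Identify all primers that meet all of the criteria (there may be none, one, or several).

F1 (24 nt, A=4 T=6 G=7 C=7): length 24 ✓; longest run = 3 ✓; GC 14/24 = 58.3%, outside 38.9–52.4% ✗ — fails.
F2 (25 nt, A=8 T=6 G=8 C=3): length 25 ✓; longest run = 2 ✓; GC 11/25 = 44.0% ✓ — passes.
F3 (26 nt, A=9 T=4 G=9 C=4): length 26, outside 22–25 ✗; longest run = 3 ✓; GC 13/26 = 50.0% ✓ — fails.
F4 (24 nt, A=5 T=5 G=7 C=7): length 24 ✓; longest run = 2 ✓; GC 14/24 = 58.3%, outside 38.9–52.4% ✗ — fails.

F2 only.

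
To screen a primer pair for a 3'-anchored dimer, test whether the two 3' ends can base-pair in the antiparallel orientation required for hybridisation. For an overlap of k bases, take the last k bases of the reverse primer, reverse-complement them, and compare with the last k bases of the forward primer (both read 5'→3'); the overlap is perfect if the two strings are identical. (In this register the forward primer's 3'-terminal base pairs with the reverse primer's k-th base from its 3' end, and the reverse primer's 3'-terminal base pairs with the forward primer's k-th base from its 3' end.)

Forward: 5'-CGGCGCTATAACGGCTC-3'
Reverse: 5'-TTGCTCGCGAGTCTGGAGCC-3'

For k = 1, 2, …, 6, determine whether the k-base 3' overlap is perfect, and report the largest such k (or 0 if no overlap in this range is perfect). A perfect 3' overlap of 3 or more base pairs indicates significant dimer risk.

Last 6 bases (5'→3') — forward …CGGCTC, reverse …GGAGCC.
Reverse complement of the reverse primer's last 6 bases: GGCTCC; its first k bases are the reverse complement of the reverse primer's last k bases, so a perfect k-base overlap needs the forward primer's last k bases to equal them.
Comparing (forward last k vs required): k=1: C vs G ✗; k=2: TC vs GG ✗; k=3: CTC vs GGC ✗; k=4: GCTC vs GGCT ✗; k=5: GGCTC vs GGCTC ✓; k=6: CGGCTC vs GGCTCC ✗.
Only k = 5 is perfect, so the longest perfect 3' overlap is 5.

Longest perfect overlap: 5 complementary base pairs; significant dimer risk (threshold 3).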